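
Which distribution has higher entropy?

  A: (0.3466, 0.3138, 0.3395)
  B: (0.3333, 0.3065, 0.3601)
A

Both distributions are close to uniform, making this a harder comparison.

H(A) = 1.5837 bits
H(B) = 1.5818 bits

The distribution closer to uniform has higher entropy.
Answer: A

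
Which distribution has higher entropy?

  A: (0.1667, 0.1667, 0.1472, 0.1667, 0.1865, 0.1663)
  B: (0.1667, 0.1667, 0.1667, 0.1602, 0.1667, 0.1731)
B

Both distributions are close to uniform, making this a harder comparison.

H(A) = 2.5816 bits
H(B) = 2.5846 bits

The distribution closer to uniform has higher entropy.
Answer: B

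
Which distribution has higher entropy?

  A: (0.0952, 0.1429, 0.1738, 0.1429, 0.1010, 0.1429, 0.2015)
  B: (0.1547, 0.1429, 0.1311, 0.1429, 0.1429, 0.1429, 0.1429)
B

Both distributions are close to uniform, making this a harder comparison.

H(A) = 2.7645 bits
H(B) = 2.8059 bits

The distribution closer to uniform has higher entropy.
Answer: B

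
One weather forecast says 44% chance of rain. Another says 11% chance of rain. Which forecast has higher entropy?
44% forecast

Treat each forecast as a Bernoulli distribution. Binary entropy is maximized at p=0.5 and falls off symmetrically toward 0 or 1. The 44% forecast is closer to 50%, so it is more uncertain. H(44%) ≈ 0.990 bits, H(11%) ≈ 0.500 bits.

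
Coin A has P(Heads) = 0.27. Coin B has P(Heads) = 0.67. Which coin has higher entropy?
B

For binary distributions, entropy is maximized at p=0.5 and decreases as p moves toward 0 or 1.

H(A) = H(0.27) = 0.8415 bits
H(B) = H(0.67) = 0.9149 bits

Distribution B (p=0.67) is closer to uniform (p=0.5), so it has higher entropy.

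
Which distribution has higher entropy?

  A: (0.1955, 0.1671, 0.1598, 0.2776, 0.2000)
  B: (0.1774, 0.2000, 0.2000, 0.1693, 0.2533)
B

Both distributions are close to uniform, making this a harder comparison.

H(A) = 2.2921 bits
H(B) = 2.3070 bits

The distribution closer to uniform has higher entropy.
Answer: B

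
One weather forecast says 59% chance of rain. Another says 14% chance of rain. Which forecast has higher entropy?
59% forecast

Treat each forecast as a Bernoulli distribution. Binary entropy is maximized at p=0.5 and falls off symmetrically toward 0 or 1. The 59% forecast is closer to 50%, so it is more uncertain. H(59%) ≈ 0.977 bits, H(14%) ≈ 0.584 bits.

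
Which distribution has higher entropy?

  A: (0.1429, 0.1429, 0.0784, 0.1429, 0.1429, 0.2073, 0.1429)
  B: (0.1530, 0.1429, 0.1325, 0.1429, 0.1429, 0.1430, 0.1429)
B

Both distributions are close to uniform, making this a harder comparison.

H(A) = 2.7639 bits
H(B) = 2.8063 bits

The distribution closer to uniform has higher entropy.
Answer: B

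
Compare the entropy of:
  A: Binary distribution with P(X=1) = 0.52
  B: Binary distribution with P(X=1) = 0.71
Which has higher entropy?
A

For binary distributions, entropy is maximized at p=0.5 and decreases as p moves toward 0 or 1.

H(A) = H(0.52) = 0.9988 bits
H(B) = H(0.71) = 0.8687 bits

Distribution A (p=0.52) is closer to uniform (p=0.5), so it has higher entropy.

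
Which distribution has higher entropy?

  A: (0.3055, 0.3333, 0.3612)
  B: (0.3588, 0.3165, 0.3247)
B

Both distributions are close to uniform, making this a harder comparison.

H(A) = 1.5816 bits
H(B) = 1.5828 bits

The distribution closer to uniform has higher entropy.
Answer: B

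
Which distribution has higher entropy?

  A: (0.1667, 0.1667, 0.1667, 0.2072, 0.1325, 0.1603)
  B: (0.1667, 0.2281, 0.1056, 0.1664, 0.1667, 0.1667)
A

Both distributions are close to uniform, making this a harder comparison.

H(A) = 2.5727 bits
H(B) = 2.5518 bits

The distribution closer to uniform has higher entropy.
Answer: A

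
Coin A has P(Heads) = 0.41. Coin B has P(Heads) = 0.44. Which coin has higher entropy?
B

For binary distributions, entropy is maximized at p=0.5 and decreases as p moves toward 0 or 1.

H(A) = H(0.41) = 0.9765 bits
H(B) = H(0.44) = 0.9896 bits

Distribution B (p=0.44) is closer to uniform (p=0.5), so it has higher entropy.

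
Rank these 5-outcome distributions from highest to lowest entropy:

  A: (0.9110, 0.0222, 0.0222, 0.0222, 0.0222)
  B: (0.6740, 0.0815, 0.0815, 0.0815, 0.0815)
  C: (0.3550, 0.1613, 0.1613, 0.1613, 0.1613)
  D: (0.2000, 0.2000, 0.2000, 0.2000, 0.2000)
D > C > B > A

Key insight: Entropy is maximized by uniform distributions and minimized by concentrated distributions.

Entropies:
  H(A) = 0.6111 bits
  H(B) = 1.5628 bits
  H(C) = 2.2285 bits
  H(D) = 2.3219 bits

Ranking: D > C > B > A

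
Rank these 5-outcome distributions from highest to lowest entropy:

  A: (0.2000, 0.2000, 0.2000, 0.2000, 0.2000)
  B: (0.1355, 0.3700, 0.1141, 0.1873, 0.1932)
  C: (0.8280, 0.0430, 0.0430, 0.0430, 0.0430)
A > B > C

Key insight: Entropy is maximized by uniform distributions and minimized by concentrated distributions.

- Uniform distributions have maximum entropy log₂(5) = 2.3219 bits
- The more "peaked" or concentrated a distribution, the lower its entropy

Entropies:
  H(A) = 2.3219 bits
  H(B) = 2.1895 bits
  H(C) = 1.0063 bits

Ranking: A > B > C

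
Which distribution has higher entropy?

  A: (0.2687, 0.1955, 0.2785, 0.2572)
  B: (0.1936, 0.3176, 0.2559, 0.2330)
A

Both distributions are close to uniform, making this a harder comparison.

H(A) = 1.9873 bits
H(B) = 1.9769 bits

The distribution closer to uniform has higher entropy.
Answer: A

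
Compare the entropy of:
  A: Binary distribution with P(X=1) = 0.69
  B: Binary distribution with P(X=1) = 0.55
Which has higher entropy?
B

For binary distributions, entropy is maximized at p=0.5 and decreases as p moves toward 0 or 1.

H(A) = H(0.69) = 0.8932 bits
H(B) = H(0.55) = 0.9928 bits

Distribution B (p=0.55) is closer to uniform (p=0.5), so it has higher entropy.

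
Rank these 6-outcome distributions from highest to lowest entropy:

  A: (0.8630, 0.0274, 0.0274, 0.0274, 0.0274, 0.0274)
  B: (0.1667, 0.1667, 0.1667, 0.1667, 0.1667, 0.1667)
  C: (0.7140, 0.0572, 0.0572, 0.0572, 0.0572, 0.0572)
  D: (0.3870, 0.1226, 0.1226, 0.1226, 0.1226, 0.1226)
B > D > C > A

Key insight: Entropy is maximized by uniform distributions and minimized by concentrated distributions.

Entropies:
  H(A) = 0.8944 bits
  H(B) = 2.5850 bits
  H(C) = 1.5276 bits
  H(D) = 2.3862 bits

Ranking: B > D > C > A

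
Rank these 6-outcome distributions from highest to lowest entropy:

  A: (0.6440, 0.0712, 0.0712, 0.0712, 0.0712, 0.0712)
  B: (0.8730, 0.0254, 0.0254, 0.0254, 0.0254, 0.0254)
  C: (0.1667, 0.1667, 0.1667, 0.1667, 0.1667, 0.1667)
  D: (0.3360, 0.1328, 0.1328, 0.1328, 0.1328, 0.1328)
C > D > A > B

Key insight: Entropy is maximized by uniform distributions and minimized by concentrated distributions.

Entropies:
  H(A) = 1.7659 bits
  H(B) = 0.8440 bits
  H(C) = 2.5850 bits
  H(D) = 2.4627 bits

Ranking: C > D > A > B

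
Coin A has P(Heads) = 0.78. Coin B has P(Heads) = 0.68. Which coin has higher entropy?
B

For binary distributions, entropy is maximized at p=0.5 and decreases as p moves toward 0 or 1.

H(A) = H(0.78) = 0.7602 bits
H(B) = H(0.68) = 0.9044 bits

Distribution B (p=0.68) is closer to uniform (p=0.5), so it has higher entropy.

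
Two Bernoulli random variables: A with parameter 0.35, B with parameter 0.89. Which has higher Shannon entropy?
A

For binary distributions, entropy is maximized at p=0.5 and decreases as p moves toward 0 or 1.

H(A) = H(0.35) = 0.9341 bits
H(B) = H(0.89) = 0.4999 bits

Distribution A (p=0.35) is closer to uniform (p=0.5), so it has higher entropy.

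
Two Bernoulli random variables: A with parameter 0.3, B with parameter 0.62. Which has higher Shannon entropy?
B

For binary distributions, entropy is maximized at p=0.5 and decreases as p moves toward 0 or 1.

H(A) = H(0.3) = 0.8813 bits
H(B) = H(0.62) = 0.9580 bits

Distribution B (p=0.62) is closer to uniform (p=0.5), so it has higher entropy.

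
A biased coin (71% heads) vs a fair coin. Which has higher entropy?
Fair coin

The fair coin is uniform (p=0.5), maximizing binary entropy at 1 bit. The biased coin has H(0.71) ≈ 0.869 bits — its outcome is more predictable, so its entropy is lower.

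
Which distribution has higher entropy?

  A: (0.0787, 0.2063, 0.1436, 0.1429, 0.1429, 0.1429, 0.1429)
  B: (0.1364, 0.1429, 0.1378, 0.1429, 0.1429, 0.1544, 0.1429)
B

Both distributions are close to uniform, making this a harder comparison.

H(A) = 2.7646 bits
H(B) = 2.8064 bits

The distribution closer to uniform has higher entropy.
Answer: B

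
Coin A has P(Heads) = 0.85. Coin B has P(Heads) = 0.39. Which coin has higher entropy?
B

For binary distributions, entropy is maximized at p=0.5 and decreases as p moves toward 0 or 1.

H(A) = H(0.85) = 0.6098 bits
H(B) = H(0.39) = 0.9648 bits

Distribution B (p=0.39) is closer to uniform (p=0.5), so it has higher entropy.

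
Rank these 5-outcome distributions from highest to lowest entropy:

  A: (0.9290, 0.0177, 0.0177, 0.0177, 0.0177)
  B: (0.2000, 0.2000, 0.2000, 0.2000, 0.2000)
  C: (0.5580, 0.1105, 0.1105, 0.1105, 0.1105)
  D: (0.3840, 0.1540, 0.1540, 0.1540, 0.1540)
B > D > C > A

Key insight: Entropy is maximized by uniform distributions and minimized by concentrated distributions.

Entropies:
  H(A) = 0.5116 bits
  H(B) = 2.3219 bits
  H(C) = 1.8743 bits
  H(D) = 2.1928 bits

Ranking: B > D > C > A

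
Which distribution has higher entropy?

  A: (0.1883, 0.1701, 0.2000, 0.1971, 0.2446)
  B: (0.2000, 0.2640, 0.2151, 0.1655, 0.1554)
A

Both distributions are close to uniform, making this a harder comparison.

H(A) = 2.3113 bits
H(B) = 2.2954 bits

The distribution closer to uniform has higher entropy.
Answer: A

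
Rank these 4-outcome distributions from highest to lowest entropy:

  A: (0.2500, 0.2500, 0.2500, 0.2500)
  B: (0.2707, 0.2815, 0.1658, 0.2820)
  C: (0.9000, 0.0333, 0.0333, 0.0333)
A > B > C

Key insight: Entropy is maximized by uniform distributions and minimized by concentrated distributions.

- Uniform distributions have maximum entropy log₂(4) = 2.0000 bits
- The more "peaked" or concentrated a distribution, the lower its entropy

Entropies:
  H(A) = 2.0000 bits
  H(B) = 1.9700 bits
  H(C) = 0.6275 bits

Ranking: A > B > C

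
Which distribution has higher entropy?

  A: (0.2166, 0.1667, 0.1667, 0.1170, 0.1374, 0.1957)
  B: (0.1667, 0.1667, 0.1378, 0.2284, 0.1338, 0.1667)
B

Both distributions are close to uniform, making this a harder comparison.

H(A) = 2.5558 bits
H(B) = 2.5614 bits

The distribution closer to uniform has higher entropy.
Answer: B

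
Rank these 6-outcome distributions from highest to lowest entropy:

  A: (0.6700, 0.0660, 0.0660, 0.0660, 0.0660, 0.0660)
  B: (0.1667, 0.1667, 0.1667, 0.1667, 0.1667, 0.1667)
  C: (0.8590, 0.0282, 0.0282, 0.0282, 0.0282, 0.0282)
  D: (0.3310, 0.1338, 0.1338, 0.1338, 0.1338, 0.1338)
B > D > A > C

Key insight: Entropy is maximized by uniform distributions and minimized by concentrated distributions.

Entropies:
  H(A) = 1.6812 bits
  H(B) = 2.5850 bits
  H(C) = 0.9142 bits
  H(D) = 2.4693 bits

Ranking: B > D > A > C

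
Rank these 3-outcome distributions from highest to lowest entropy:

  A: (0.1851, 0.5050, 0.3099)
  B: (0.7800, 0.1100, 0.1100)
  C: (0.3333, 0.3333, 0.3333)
C > A > B

Key insight: Entropy is maximized by uniform distributions and minimized by concentrated distributions.

- Uniform distributions have maximum entropy log₂(3) = 1.5850 bits
- The more "peaked" or concentrated a distribution, the lower its entropy

Entropies:
  H(A) = 1.4720 bits
  H(B) = 0.9802 bits
  H(C) = 1.5850 bits

Ranking: C > A > B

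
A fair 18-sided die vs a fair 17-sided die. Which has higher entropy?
18-sided die

Both are uniform distributions; for uniform over n outcomes, H = log₂(n). H(18-sided) = log₂(18) = 4.170 bits and H(17-sided) = log₂(17) = 4.087 bits. More outcomes in a uniform distribution means higher entropy.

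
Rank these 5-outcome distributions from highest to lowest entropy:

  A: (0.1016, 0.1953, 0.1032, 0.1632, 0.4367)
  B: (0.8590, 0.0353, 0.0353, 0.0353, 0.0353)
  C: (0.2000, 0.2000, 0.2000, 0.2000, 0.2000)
C > A > B

Key insight: Entropy is maximized by uniform distributions and minimized by concentrated distributions.

- Uniform distributions have maximum entropy log₂(5) = 2.3219 bits
- The more "peaked" or concentrated a distribution, the lower its entropy

Entropies:
  H(A) = 2.0824 bits
  H(B) = 0.8689 bits
  H(C) = 2.3219 bits

Ranking: C > A > B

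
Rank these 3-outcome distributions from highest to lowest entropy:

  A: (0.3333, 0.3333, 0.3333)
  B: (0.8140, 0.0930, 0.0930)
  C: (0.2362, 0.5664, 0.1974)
A > C > B

Key insight: Entropy is maximized by uniform distributions and minimized by concentrated distributions.

- Uniform distributions have maximum entropy log₂(3) = 1.5850 bits
- The more "peaked" or concentrated a distribution, the lower its entropy

Entropies:
  H(A) = 1.5850 bits
  H(B) = 0.8790 bits
  H(C) = 1.4183 bits

Ranking: A > C > B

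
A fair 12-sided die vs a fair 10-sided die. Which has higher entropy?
12-sided die

Both are uniform distributions; for uniform over n outcomes, H = log₂(n). H(12-sided) = log₂(12) = 3.585 bits and H(10-sided) = log₂(10) = 3.322 bits. More outcomes in a uniform distribution means higher entropy.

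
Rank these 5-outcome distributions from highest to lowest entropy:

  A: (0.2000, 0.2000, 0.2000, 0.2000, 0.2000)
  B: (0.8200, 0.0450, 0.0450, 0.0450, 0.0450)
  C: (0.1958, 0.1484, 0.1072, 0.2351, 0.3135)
A > C > B

Key insight: Entropy is maximized by uniform distributions and minimized by concentrated distributions.

- Uniform distributions have maximum entropy log₂(5) = 2.3219 bits
- The more "peaked" or concentrated a distribution, the lower its entropy

Entropies:
  H(A) = 2.3219 bits
  H(B) = 1.0401 bits
  H(C) = 2.2301 bits

Ranking: A > C > B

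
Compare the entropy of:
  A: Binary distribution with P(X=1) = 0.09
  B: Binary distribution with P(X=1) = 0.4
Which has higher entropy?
B

For binary distributions, entropy is maximized at p=0.5 and decreases as p moves toward 0 or 1.

H(A) = H(0.09) = 0.4365 bits
H(B) = H(0.4) = 0.9710 bits

Distribution B (p=0.4) is closer to uniform (p=0.5), so it has higher entropy.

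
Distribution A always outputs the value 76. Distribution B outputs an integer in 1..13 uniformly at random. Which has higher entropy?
B

A is deterministic, so H(A) = 0. B is uniform over 13 outcomes, so H(B) = log₂(13) = 3.700 bits. Any distribution with genuine randomness has higher entropy than a deterministic one.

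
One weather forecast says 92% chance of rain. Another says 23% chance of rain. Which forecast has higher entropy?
23% forecast

Treat each forecast as a Bernoulli distribution. Binary entropy is maximized at p=0.5 and falls off symmetrically toward 0 or 1. The 23% forecast is closer to 50%, so it is more uncertain. H(92%) ≈ 0.402 bits, H(23%) ≈ 0.778 bits.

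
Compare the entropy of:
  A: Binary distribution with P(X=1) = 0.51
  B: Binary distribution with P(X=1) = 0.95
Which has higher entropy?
A

For binary distributions, entropy is maximized at p=0.5 and decreases as p moves toward 0 or 1.

H(A) = H(0.51) = 0.9997 bits
H(B) = H(0.95) = 0.2864 bits

Distribution A (p=0.51) is closer to uniform (p=0.5), so it has higher entropy.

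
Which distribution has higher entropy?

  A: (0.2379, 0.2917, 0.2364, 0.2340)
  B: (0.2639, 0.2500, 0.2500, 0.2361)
B

Both distributions are close to uniform, making this a harder comparison.

H(A) = 1.9935 bits
H(B) = 1.9989 bits

The distribution closer to uniform has higher entropy.
Answer: B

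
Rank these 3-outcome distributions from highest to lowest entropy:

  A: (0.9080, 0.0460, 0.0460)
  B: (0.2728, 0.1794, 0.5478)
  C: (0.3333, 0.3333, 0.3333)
C > B > A

Key insight: Entropy is maximized by uniform distributions and minimized by concentrated distributions.

- Uniform distributions have maximum entropy log₂(3) = 1.5850 bits
- The more "peaked" or concentrated a distribution, the lower its entropy

Entropies:
  H(A) = 0.5351 bits
  H(B) = 1.4316 bits
  H(C) = 1.5850 bits

Ranking: C > B > A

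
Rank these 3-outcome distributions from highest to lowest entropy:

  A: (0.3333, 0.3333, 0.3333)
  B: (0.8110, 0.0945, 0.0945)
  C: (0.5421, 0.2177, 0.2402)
A > C > B

Key insight: Entropy is maximized by uniform distributions and minimized by concentrated distributions.

- Uniform distributions have maximum entropy log₂(3) = 1.5850 bits
- The more "peaked" or concentrated a distribution, the lower its entropy

Entropies:
  H(A) = 1.5850 bits
  H(B) = 0.8884 bits
  H(C) = 1.4520 bits

Ranking: A > C > B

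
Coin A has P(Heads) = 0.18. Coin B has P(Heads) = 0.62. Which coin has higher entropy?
B

For binary distributions, entropy is maximized at p=0.5 and decreases as p moves toward 0 or 1.

H(A) = H(0.18) = 0.6801 bits
H(B) = H(0.62) = 0.9580 bits

Distribution B (p=0.62) is closer to uniform (p=0.5), so it has higher entropy.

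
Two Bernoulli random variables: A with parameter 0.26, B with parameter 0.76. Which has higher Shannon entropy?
A

For binary distributions, entropy is maximized at p=0.5 and decreases as p moves toward 0 or 1.

H(A) = H(0.26) = 0.8267 bits
H(B) = H(0.76) = 0.7950 bits

Distribution A (p=0.26) is closer to uniform (p=0.5), so it has higher entropy.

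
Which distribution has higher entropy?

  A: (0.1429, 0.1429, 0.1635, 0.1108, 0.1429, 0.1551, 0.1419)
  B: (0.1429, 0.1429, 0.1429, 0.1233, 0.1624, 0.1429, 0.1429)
B

Both distributions are close to uniform, making this a harder comparison.

H(A) = 2.7989 bits
H(B) = 2.8035 bits

The distribution closer to uniform has higher entropy.
Answer: B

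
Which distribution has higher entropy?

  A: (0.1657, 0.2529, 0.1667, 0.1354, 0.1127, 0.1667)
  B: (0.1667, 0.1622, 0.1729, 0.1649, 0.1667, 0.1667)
B

Both distributions are close to uniform, making this a harder comparison.

H(A) = 2.5384 bits
H(B) = 2.5847 bits

The distribution closer to uniform has higher entropy.
Answer: B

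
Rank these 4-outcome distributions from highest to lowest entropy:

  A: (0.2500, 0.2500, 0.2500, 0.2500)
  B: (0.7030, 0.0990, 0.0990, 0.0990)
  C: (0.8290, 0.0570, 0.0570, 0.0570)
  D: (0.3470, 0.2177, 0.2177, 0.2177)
A > D > B > C

Key insight: Entropy is maximized by uniform distributions and minimized by concentrated distributions.

Entropies:
  H(A) = 2.0000 bits
  H(B) = 1.3483 bits
  H(C) = 0.9310 bits
  H(D) = 1.9663 bits

Ranking: A > D > B > C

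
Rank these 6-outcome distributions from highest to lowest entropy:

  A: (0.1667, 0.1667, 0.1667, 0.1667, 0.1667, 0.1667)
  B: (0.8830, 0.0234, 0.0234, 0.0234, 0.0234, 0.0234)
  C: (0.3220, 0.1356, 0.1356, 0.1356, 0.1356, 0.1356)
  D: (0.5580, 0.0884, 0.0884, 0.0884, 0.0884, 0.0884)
A > C > D > B

Key insight: Entropy is maximized by uniform distributions and minimized by concentrated distributions.

Entropies:
  H(A) = 2.5850 bits
  H(B) = 0.7923 bits
  H(C) = 2.4808 bits
  H(D) = 2.0166 bits

Ranking: A > C > D > B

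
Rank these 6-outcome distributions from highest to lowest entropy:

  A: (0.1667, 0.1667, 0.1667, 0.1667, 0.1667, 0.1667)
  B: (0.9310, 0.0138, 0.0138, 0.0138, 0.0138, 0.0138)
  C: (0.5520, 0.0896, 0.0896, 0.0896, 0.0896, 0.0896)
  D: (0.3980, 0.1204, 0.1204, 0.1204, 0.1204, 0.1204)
A > D > C > B

Key insight: Entropy is maximized by uniform distributions and minimized by concentrated distributions.

Entropies:
  H(A) = 2.5850 bits
  H(B) = 0.5224 bits
  H(C) = 2.0324 bits
  H(D) = 2.3676 bits

Ranking: A > D > C > B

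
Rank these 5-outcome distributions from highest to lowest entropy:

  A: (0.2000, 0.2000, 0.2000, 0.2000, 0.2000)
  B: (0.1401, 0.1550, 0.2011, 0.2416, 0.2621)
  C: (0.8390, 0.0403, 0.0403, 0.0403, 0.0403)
A > B > C

Key insight: Entropy is maximized by uniform distributions and minimized by concentrated distributions.

- Uniform distributions have maximum entropy log₂(5) = 2.3219 bits
- The more "peaked" or concentrated a distribution, the lower its entropy

Entropies:
  H(A) = 2.3219 bits
  H(B) = 2.2810 bits
  H(C) = 0.9587 bits

Ranking: A > B > C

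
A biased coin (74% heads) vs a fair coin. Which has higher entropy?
Fair coin

The fair coin is uniform (p=0.5), maximizing binary entropy at 1 bit. The biased coin has H(0.74) ≈ 0.827 bits — its outcome is more predictable, so its entropy is lower.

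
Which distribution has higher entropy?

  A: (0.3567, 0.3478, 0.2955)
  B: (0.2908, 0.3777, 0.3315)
A

Both distributions are close to uniform, making this a harder comparison.

H(A) = 1.5801 bits
H(B) = 1.5768 bits

The distribution closer to uniform has higher entropy.
Answer: A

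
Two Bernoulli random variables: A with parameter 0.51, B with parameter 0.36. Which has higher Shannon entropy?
A

For binary distributions, entropy is maximized at p=0.5 and decreases as p moves toward 0 or 1.

H(A) = H(0.51) = 0.9997 bits
H(B) = H(0.36) = 0.9427 bits

Distribution A (p=0.51) is closer to uniform (p=0.5), so it has higher entropy.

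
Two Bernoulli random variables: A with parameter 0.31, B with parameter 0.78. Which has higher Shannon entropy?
A

For binary distributions, entropy is maximized at p=0.5 and decreases as p moves toward 0 or 1.

H(A) = H(0.31) = 0.8932 bits
H(B) = H(0.78) = 0.7602 bits

Distribution A (p=0.31) is closer to uniform (p=0.5), so it has higher entropy.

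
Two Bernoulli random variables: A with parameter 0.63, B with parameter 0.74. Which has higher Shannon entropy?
A

For binary distributions, entropy is maximized at p=0.5 and decreases as p moves toward 0 or 1.

H(A) = H(0.63) = 0.9507 bits
H(B) = H(0.74) = 0.8267 bits

Distribution A (p=0.63) is closer to uniform (p=0.5), so it has higher entropy.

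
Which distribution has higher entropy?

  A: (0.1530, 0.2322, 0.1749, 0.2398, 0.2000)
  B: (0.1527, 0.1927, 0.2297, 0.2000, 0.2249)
B

Both distributions are close to uniform, making this a harder comparison.

H(A) = 2.3020 bits
H(B) = 2.3077 bits

The distribution closer to uniform has higher entropy.
Answer: B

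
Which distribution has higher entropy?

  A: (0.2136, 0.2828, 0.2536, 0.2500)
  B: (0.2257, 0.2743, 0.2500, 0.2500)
B

Both distributions are close to uniform, making this a harder comparison.

H(A) = 1.9930 bits
H(B) = 1.9966 bits

The distribution closer to uniform has higher entropy.
Answer: B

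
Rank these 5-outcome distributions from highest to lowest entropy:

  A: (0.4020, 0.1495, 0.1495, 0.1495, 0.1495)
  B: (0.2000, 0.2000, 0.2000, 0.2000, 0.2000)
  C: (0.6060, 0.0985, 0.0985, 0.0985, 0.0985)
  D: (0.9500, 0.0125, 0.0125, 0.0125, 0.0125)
B > A > C > D

Key insight: Entropy is maximized by uniform distributions and minimized by concentrated distributions.

Entropies:
  H(A) = 2.1681 bits
  H(B) = 2.3219 bits
  H(C) = 1.7553 bits
  H(D) = 0.3864 bits

Ranking: B > A > C > D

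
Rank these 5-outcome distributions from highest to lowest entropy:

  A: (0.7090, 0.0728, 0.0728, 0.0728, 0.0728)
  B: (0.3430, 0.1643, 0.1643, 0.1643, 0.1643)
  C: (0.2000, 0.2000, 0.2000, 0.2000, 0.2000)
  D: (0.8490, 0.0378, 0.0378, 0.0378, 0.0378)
C > B > A > D

Key insight: Entropy is maximized by uniform distributions and minimized by concentrated distributions.

Entropies:
  H(A) = 1.4520 bits
  H(B) = 2.2417 bits
  H(C) = 2.3219 bits
  H(D) = 0.9143 bits

Ranking: C > B > A > D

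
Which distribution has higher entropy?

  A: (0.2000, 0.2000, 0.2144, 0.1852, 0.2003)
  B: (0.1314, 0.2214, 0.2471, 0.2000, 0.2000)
A

Both distributions are close to uniform, making this a harder comparison.

H(A) = 2.3204 bits
H(B) = 2.2936 bits

The distribution closer to uniform has higher entropy.
Answer: A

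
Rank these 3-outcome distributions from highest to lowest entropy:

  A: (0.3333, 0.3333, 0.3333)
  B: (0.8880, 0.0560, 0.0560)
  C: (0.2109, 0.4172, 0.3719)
A > C > B

Key insight: Entropy is maximized by uniform distributions and minimized by concentrated distributions.

- Uniform distributions have maximum entropy log₂(3) = 1.5850 bits
- The more "peaked" or concentrated a distribution, the lower its entropy

Entropies:
  H(A) = 1.5850 bits
  H(B) = 0.6179 bits
  H(C) = 1.5304 bits

Ranking: A > C > B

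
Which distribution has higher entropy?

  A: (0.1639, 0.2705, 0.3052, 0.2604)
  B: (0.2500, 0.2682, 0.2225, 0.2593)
B

Both distributions are close to uniform, making this a harder comparison.

H(A) = 1.9659 bits
H(B) = 1.9966 bits

The distribution closer to uniform has higher entropy.
Answer: B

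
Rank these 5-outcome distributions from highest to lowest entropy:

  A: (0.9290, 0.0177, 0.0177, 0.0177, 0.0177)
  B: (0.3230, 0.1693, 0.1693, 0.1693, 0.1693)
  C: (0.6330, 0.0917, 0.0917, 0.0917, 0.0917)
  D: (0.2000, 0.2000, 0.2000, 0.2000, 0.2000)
D > B > C > A

Key insight: Entropy is maximized by uniform distributions and minimized by concentrated distributions.

Entropies:
  H(A) = 0.5116 bits
  H(B) = 2.2616 bits
  H(C) = 1.6823 bits
  H(D) = 2.3219 bits

Ranking: D > B > C > A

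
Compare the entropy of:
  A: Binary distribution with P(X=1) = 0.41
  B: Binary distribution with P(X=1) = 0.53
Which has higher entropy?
B

For binary distributions, entropy is maximized at p=0.5 and decreases as p moves toward 0 or 1.

H(A) = H(0.41) = 0.9765 bits
H(B) = H(0.53) = 0.9974 bits

Distribution B (p=0.53) is closer to uniform (p=0.5), so it has higher entropy.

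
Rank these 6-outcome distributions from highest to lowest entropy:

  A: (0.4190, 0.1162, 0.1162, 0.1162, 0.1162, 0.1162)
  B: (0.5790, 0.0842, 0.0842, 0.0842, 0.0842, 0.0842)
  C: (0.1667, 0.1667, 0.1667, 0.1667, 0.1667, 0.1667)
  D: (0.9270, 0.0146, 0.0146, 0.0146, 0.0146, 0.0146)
C > A > B > D

Key insight: Entropy is maximized by uniform distributions and minimized by concentrated distributions.

Entropies:
  H(A) = 2.3300 bits
  H(B) = 1.9594 bits
  H(C) = 2.5850 bits
  H(D) = 0.5465 bits

Ranking: C > A > B > D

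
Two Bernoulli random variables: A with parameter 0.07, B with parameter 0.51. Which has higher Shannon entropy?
B

For binary distributions, entropy is maximized at p=0.5 and decreases as p moves toward 0 or 1.

H(A) = H(0.07) = 0.3659 bits
H(B) = H(0.51) = 0.9997 bits

Distribution B (p=0.51) is closer to uniform (p=0.5), so it has higher entropy.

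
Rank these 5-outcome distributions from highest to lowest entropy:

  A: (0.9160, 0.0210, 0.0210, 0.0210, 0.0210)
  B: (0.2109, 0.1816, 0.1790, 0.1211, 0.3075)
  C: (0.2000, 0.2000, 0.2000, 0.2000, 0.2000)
C > B > A

Key insight: Entropy is maximized by uniform distributions and minimized by concentrated distributions.

- Uniform distributions have maximum entropy log₂(5) = 2.3219 bits
- The more "peaked" or concentrated a distribution, the lower its entropy

Entropies:
  H(A) = 0.5841 bits
  H(B) = 2.2567 bits
  H(C) = 2.3219 bits

Ranking: C > B > A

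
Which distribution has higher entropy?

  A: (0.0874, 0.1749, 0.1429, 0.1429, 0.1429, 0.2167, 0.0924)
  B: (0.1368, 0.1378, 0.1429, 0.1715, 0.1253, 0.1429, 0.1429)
B

Both distributions are close to uniform, making this a harder comparison.

H(A) = 2.7460 bits
H(B) = 2.8015 bits

The distribution closer to uniform has higher entropy.
Answer: B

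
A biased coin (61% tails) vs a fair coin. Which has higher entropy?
Fair coin

The fair coin is uniform (p=0.5), maximizing binary entropy at 1 bit. The biased coin has H(0.61) ≈ 0.965 bits — its outcome is more predictable, so its entropy is lower.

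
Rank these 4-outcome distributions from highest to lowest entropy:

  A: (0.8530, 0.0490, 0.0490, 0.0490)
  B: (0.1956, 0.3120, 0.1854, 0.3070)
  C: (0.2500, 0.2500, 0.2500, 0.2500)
C > B > A

Key insight: Entropy is maximized by uniform distributions and minimized by concentrated distributions.

- Uniform distributions have maximum entropy log₂(4) = 2.0000 bits
- The more "peaked" or concentrated a distribution, the lower its entropy

Entropies:
  H(A) = 0.8353 bits
  H(B) = 1.9585 bits
  H(C) = 2.0000 bits

Ranking: C > B > A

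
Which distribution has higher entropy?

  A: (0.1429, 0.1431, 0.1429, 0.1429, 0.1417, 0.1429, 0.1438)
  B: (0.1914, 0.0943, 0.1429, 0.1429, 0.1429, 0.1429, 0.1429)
A

Both distributions are close to uniform, making this a harder comparison.

H(A) = 2.8073 bits
H(B) = 2.7831 bits

The distribution closer to uniform has higher entropy.
Answer: A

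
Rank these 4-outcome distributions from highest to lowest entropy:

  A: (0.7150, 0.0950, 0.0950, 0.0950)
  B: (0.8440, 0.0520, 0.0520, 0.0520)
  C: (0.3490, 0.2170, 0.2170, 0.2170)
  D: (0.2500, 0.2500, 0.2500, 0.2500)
D > C > A > B

Key insight: Entropy is maximized by uniform distributions and minimized by concentrated distributions.

Entropies:
  H(A) = 1.3139 bits
  H(B) = 0.8719 bits
  H(C) = 1.9650 bits
  H(D) = 2.0000 bits

Ranking: D > C > A > B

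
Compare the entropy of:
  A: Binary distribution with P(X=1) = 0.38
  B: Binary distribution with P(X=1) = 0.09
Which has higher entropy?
A

For binary distributions, entropy is maximized at p=0.5 and decreases as p moves toward 0 or 1.

H(A) = H(0.38) = 0.9580 bits
H(B) = H(0.09) = 0.4365 bits

Distribution A (p=0.38) is closer to uniform (p=0.5), so it has higher entropy.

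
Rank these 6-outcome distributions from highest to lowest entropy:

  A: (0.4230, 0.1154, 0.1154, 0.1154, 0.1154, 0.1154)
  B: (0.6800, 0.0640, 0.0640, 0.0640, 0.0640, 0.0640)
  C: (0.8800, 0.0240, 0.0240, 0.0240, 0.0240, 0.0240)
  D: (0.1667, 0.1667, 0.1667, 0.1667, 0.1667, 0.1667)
D > A > B > C

Key insight: Entropy is maximized by uniform distributions and minimized by concentrated distributions.

Entropies:
  H(A) = 2.3226 bits
  H(B) = 1.6474 bits
  H(C) = 0.8080 bits
  H(D) = 2.5850 bits

Ranking: D > A > B > C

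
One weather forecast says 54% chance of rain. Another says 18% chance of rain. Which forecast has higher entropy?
54% forecast

Treat each forecast as a Bernoulli distribution. Binary entropy is maximized at p=0.5 and falls off symmetrically toward 0 or 1. The 54% forecast is closer to 50%, so it is more uncertain. H(54%) ≈ 0.995 bits, H(18%) ≈ 0.680 bits.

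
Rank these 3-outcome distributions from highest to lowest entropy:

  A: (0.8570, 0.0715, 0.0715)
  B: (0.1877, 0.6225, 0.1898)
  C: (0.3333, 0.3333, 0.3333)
C > B > A

Key insight: Entropy is maximized by uniform distributions and minimized by concentrated distributions.

- Uniform distributions have maximum entropy log₂(3) = 1.5850 bits
- The more "peaked" or concentrated a distribution, the lower its entropy

Entropies:
  H(A) = 0.7350 bits
  H(B) = 1.3338 bits
  H(C) = 1.5850 bits

Ranking: C > B > A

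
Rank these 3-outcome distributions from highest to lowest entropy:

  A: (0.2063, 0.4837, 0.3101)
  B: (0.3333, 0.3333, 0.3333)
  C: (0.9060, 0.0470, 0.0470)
B > A > C

Key insight: Entropy is maximized by uniform distributions and minimized by concentrated distributions.

- Uniform distributions have maximum entropy log₂(3) = 1.5850 bits
- The more "peaked" or concentrated a distribution, the lower its entropy

Entropies:
  H(A) = 1.5004 bits
  H(B) = 1.5850 bits
  H(C) = 0.5437 bits

Ranking: B > A > C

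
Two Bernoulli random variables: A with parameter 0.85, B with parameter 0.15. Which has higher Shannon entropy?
Equal

For binary distributions, entropy is maximized at p=0.5 and decreases as p moves toward 0 or 1.

H(A) = H(0.85) = 0.6098 bits
H(B) = H(0.15) = 0.6098 bits

Both distributions are equally far from uniform (|0.85-0.5| = |0.15-0.5|), so they have the same entropy.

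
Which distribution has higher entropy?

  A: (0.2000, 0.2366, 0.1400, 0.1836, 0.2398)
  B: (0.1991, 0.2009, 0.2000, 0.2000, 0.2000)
B

Both distributions are close to uniform, making this a harder comparison.

H(A) = 2.2965 bits
H(B) = 2.3219 bits

The distribution closer to uniform has higher entropy.
Answer: B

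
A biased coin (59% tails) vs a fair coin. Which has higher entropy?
Fair coin

The fair coin is uniform (p=0.5), maximizing binary entropy at 1 bit. The biased coin has H(0.59) ≈ 0.977 bits — its outcome is more predictable, so its entropy is lower.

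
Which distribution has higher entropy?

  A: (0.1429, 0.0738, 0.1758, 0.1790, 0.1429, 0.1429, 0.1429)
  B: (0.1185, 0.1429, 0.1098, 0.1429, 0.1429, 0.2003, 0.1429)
B

Both distributions are close to uniform, making this a harder comparison.

H(A) = 2.7668 bits
H(B) = 2.7834 bits

The distribution closer to uniform has higher entropy.
Answer: B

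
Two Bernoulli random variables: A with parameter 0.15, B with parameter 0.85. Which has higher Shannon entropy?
Equal

For binary distributions, entropy is maximized at p=0.5 and decreases as p moves toward 0 or 1.

H(A) = H(0.15) = 0.6098 bits
H(B) = H(0.85) = 0.6098 bits

Both distributions are equally far from uniform (|0.15-0.5| = |0.85-0.5|), so they have the same entropy.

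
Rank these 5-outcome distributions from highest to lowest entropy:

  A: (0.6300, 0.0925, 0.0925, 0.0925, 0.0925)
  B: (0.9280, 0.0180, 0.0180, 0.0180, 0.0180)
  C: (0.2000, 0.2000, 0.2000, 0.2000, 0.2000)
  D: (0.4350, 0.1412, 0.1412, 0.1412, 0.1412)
C > D > A > B

Key insight: Entropy is maximized by uniform distributions and minimized by concentrated distributions.

Entropies:
  H(A) = 1.6907 bits
  H(B) = 0.5173 bits
  H(C) = 2.3219 bits
  H(D) = 2.1178 bits

Ranking: C > D > A > B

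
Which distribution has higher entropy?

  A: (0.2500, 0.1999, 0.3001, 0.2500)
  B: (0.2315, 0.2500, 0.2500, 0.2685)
B

Both distributions are close to uniform, making this a harder comparison.

H(A) = 1.9854 bits
H(B) = 1.9980 bits

The distribution closer to uniform has higher entropy.
Answer: B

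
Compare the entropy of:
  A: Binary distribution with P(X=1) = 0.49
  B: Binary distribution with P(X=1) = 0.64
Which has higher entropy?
A

For binary distributions, entropy is maximized at p=0.5 and decreases as p moves toward 0 or 1.

H(A) = H(0.49) = 0.9997 bits
H(B) = H(0.64) = 0.9427 bits

Distribution A (p=0.49) is closer to uniform (p=0.5), so it has higher entropy.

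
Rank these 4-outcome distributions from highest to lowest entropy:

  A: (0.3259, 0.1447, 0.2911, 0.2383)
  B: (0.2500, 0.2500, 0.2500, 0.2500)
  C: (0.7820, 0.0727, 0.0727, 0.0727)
B > A > C

Key insight: Entropy is maximized by uniform distributions and minimized by concentrated distributions.

- Uniform distributions have maximum entropy log₂(4) = 2.0000 bits
- The more "peaked" or concentrated a distribution, the lower its entropy

Entropies:
  H(A) = 1.9421 bits
  H(B) = 2.0000 bits
  H(C) = 1.1020 bits

Ranking: B > A > C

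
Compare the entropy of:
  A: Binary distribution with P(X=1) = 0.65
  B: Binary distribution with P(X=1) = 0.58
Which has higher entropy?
B

For binary distributions, entropy is maximized at p=0.5 and decreases as p moves toward 0 or 1.

H(A) = H(0.65) = 0.9341 bits
H(B) = H(0.58) = 0.9815 bits

Distribution B (p=0.58) is closer to uniform (p=0.5), so it has higher entropy.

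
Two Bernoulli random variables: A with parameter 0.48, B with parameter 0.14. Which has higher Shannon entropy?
A

For binary distributions, entropy is maximized at p=0.5 and decreases as p moves toward 0 or 1.

H(A) = H(0.48) = 0.9988 bits
H(B) = H(0.14) = 0.5842 bits

Distribution A (p=0.48) is closer to uniform (p=0.5), so it has higher entropy.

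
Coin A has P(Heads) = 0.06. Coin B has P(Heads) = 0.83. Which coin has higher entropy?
B

For binary distributions, entropy is maximized at p=0.5 and decreases as p moves toward 0 or 1.

H(A) = H(0.06) = 0.3274 bits
H(B) = H(0.83) = 0.6577 bits

Distribution B (p=0.83) is closer to uniform (p=0.5), so it has higher entropy.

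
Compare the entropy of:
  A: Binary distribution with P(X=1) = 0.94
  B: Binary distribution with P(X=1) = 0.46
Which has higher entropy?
B

For binary distributions, entropy is maximized at p=0.5 and decreases as p moves toward 0 or 1.

H(A) = H(0.94) = 0.3274 bits
H(B) = H(0.46) = 0.9954 bits

Distribution B (p=0.46) is closer to uniform (p=0.5), so it has higher entropy.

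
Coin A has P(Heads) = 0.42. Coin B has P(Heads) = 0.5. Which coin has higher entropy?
B

For binary distributions, entropy is maximized at p=0.5 and decreases as p moves toward 0 or 1.

H(A) = H(0.42) = 0.9815 bits
H(B) = H(0.5) = 1.0000 bits

Distribution B (p=0.5) is closer to uniform (p=0.5), so it has higher entropy.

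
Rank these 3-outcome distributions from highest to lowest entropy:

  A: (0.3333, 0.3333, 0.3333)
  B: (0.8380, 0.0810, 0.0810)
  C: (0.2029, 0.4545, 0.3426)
A > C > B

Key insight: Entropy is maximized by uniform distributions and minimized by concentrated distributions.

- Uniform distributions have maximum entropy log₂(3) = 1.5850 bits
- The more "peaked" or concentrated a distribution, the lower its entropy

Entropies:
  H(A) = 1.5850 bits
  H(B) = 0.8011 bits
  H(C) = 1.5134 bits

Ranking: A > C > B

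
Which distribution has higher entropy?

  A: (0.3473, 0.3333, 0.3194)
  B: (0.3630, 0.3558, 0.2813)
A

Both distributions are close to uniform, making this a harder comparison.

H(A) = 1.5841 bits
H(B) = 1.5758 bits

The distribution closer to uniform has higher entropy.
Answer: A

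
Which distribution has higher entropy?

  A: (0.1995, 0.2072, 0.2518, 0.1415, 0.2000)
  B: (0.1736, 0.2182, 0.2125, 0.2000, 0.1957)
B

Both distributions are close to uniform, making this a harder comparison.

H(A) = 2.2990 bits
H(B) = 2.3175 bits

The distribution closer to uniform has higher entropy.
Answer: B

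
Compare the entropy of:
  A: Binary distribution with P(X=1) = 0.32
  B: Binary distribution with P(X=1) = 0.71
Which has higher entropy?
A

For binary distributions, entropy is maximized at p=0.5 and decreases as p moves toward 0 or 1.

H(A) = H(0.32) = 0.9044 bits
H(B) = H(0.71) = 0.8687 bits

Distribution A (p=0.32) is closer to uniform (p=0.5), so it has higher entropy.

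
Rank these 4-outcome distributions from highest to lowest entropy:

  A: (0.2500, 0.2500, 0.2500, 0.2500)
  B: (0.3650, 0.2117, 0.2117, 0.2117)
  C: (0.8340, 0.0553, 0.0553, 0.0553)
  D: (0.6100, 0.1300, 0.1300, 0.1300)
A > B > D > C

Key insight: Entropy is maximized by uniform distributions and minimized by concentrated distributions.

Entropies:
  H(A) = 2.0000 bits
  H(B) = 1.9532 bits
  H(C) = 0.9116 bits
  H(D) = 1.5829 bits

Ranking: A > B > D > C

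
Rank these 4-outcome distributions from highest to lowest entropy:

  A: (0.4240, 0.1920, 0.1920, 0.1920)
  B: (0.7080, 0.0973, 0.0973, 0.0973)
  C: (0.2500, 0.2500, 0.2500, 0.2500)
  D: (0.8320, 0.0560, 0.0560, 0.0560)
C > A > B > D

Key insight: Entropy is maximized by uniform distributions and minimized by concentrated distributions.

Entropies:
  H(A) = 1.8962 bits
  H(B) = 1.3341 bits
  H(C) = 2.0000 bits
  H(D) = 0.9194 bits

Ranking: C > A > B > D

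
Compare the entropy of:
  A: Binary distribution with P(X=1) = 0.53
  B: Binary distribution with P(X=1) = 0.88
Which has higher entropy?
A

For binary distributions, entropy is maximized at p=0.5 and decreases as p moves toward 0 or 1.

H(A) = H(0.53) = 0.9974 bits
H(B) = H(0.88) = 0.5294 bits

Distribution A (p=0.53) is closer to uniform (p=0.5), so it has higher entropy.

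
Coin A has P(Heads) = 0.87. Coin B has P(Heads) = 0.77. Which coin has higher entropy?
B

For binary distributions, entropy is maximized at p=0.5 and decreases as p moves toward 0 or 1.

H(A) = H(0.87) = 0.5574 bits
H(B) = H(0.77) = 0.7780 bits

Distribution B (p=0.77) is closer to uniform (p=0.5), so it has higher entropy.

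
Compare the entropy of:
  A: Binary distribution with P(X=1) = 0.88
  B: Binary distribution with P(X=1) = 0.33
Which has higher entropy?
B

For binary distributions, entropy is maximized at p=0.5 and decreases as p moves toward 0 or 1.

H(A) = H(0.88) = 0.5294 bits
H(B) = H(0.33) = 0.9149 bits

Distribution B (p=0.33) is closer to uniform (p=0.5), so it has higher entropy.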